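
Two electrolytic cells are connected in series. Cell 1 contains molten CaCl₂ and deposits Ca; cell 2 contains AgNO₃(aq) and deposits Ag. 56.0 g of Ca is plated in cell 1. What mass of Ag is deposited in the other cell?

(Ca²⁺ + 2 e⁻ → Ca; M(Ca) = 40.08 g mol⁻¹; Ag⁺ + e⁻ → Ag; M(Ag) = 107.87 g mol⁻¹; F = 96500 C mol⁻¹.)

301 g

n(Ca) = 56.0 / 40.08 = 1.397 mol.
Since Ca²⁺ + 2 e⁻ → Ca, n(e⁻) passed = 2 × 1.397 = 2.794 mol.
Cells in series carry the same charge, so the same 2.794 mol of electrons passes through cell 2.
Ag⁺ + e⁻ → Ag, so n(Ag) = 2.794 / 1 = 2.794 mol.
m(Ag) = 2.794 × 107.87 = 301 g.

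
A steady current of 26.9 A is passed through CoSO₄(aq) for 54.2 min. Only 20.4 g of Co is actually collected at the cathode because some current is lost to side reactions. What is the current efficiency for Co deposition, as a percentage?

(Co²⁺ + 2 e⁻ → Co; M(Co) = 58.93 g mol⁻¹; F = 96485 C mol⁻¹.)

Q = I·t = 26.90 × 3252.0 = 87480 C; n(e⁻) = 87480/96485 = 0.9067 mol.
Theoretical n(Co) = n(e⁻)/2 = 0.4533 mol, i.e. m_theo = 0.4533 × 58.93 = 26.71 g.
Efficiency = m_actual / m_theo = 20.4 / 26.71 = 76.4 %.

76.4 %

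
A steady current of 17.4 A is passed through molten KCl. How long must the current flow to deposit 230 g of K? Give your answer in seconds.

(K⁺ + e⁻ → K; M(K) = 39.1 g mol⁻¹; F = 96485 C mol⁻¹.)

n(K) = m/M = 230 / 39.1 = 5.882 mol.
Each K atom requires 1 electron, so n(e⁻) = 1 × 5.882 = 5.882 mol.
Q = n(e⁻)·F = 5.882 × 96485 = 567600 C.
t = Q/I = 567600 / 17.40 A = 32620 s.

32600 s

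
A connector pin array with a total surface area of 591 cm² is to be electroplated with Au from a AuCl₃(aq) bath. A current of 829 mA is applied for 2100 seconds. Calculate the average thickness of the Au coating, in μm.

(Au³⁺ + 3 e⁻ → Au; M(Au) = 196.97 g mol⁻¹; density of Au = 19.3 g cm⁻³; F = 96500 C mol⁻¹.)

Q = I·t = 0.8290 × 2100.0 = 1741 C; n(e⁻) = 0.01804 mol.
n(Au) = n(e⁻)/3 = 0.006013 mol, so m = 0.006013 × 196.97 = 1.184 g.
Volume = m/ρ = 1.184 / 19.3 = 0.06137 cm³.
Thickness = V/A = 0.06137 / 591 = 1.04 × 10⁻⁴ cm = 1.04 μm.

1.04 μm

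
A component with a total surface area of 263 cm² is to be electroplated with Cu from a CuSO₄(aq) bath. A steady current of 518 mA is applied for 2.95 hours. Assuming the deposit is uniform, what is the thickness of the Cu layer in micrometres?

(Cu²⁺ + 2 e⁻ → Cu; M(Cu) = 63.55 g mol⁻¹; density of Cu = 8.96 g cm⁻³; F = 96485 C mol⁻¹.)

Q = I·t = 0.5180 × 10620 = 5501 C; n(e⁻) = 0.05702 mol.
n(Cu) = n(e⁻)/2 = 0.02851 mol, so m = 0.02851 × 63.55 = 1.812 g.
Volume = m/ρ = 1.812 / 8.96 = 0.2022 cm³.
Thickness = V/A = 0.2022 / 263 = 7.69 × 10⁻⁴ cm = 7.69 μm.

7.69 μm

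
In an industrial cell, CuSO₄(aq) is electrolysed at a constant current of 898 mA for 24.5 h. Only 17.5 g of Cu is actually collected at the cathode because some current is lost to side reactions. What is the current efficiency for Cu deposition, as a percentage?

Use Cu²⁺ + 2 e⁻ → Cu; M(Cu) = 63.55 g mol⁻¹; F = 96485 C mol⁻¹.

67.1 %

Q = I·t = 0.8980 × 88200 = 79200 C; n(e⁻) = 79200/96485 = 0.8209 mol.
Theoretical n(Cu) = n(e⁻)/2 = 0.4104 mol, i.e. m_theo = 0.4104 × 63.55 = 26.08 g.
Efficiency = m_actual / m_theo = 17.5 / 26.08 = 67.1 %.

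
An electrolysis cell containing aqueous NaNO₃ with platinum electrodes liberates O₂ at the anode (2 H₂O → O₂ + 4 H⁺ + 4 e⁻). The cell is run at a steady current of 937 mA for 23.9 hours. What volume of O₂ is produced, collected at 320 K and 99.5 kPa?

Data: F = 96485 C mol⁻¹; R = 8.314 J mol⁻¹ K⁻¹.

5.59 L

Q = I·t = 0.9370 A × 86040 s = 80620 C.
n(e⁻) = Q/F = 80620 / 96485 = 0.8356 mol.
4 electrons are transferred per O₂ molecule, so n(O₂) = 0.8356 / 4 = 0.2089 mol.
V = nRT/P = (0.2089 × 8.314 × 320) / (99.5 × 10³ Pa) = 0.00559 m³ = 5.59 L.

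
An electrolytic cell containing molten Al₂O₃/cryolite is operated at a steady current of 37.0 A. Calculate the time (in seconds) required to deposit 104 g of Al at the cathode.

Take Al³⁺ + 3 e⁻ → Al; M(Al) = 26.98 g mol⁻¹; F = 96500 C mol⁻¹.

n(Al) = m/M = 104 / 26.98 = 3.855 mol.
Each Al atom requires 3 electrons, so n(e⁻) = 3 × 3.855 = 11.56 mol.
Q = n(e⁻)·F = 11.56 × 96500 = 1116000 C.
t = Q/I = 1116000 / 37.00 A = 30160 s.

30200 s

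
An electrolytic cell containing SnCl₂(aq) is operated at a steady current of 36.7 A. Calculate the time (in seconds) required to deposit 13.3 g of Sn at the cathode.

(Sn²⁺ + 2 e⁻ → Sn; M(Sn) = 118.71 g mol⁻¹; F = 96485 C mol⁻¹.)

n(Sn) = m/M = 13.3 / 118.71 = 0.1120 mol.
Each Sn atom requires 2 electrons, so n(e⁻) = 2 × 0.1120 = 0.2241 mol.
Q = n(e⁻)·F = 0.2241 × 96485 = 21620 C.
t = Q/I = 21620 / 36.70 A = 589.1 s.

589 s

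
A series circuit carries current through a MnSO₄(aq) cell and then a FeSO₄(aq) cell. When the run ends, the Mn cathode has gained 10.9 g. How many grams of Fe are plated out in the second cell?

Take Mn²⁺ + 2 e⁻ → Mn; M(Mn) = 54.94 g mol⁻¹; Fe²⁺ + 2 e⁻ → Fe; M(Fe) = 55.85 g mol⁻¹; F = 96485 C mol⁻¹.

n(Mn) = 10.9 / 54.94 = 0.1984 mol.
Since Mn²⁺ + 2 e⁻ → Mn, n(e⁻) passed = 2 × 0.1984 = 0.3968 mol.
Cells in series carry the same charge, so the same 0.3968 mol of electrons passes through cell 2.
Fe²⁺ + 2 e⁻ → Fe, so n(Fe) = 0.3968 / 2 = 0.1984 mol.
m(Fe) = 0.1984 × 55.85 = 11.1 g.

11.1 g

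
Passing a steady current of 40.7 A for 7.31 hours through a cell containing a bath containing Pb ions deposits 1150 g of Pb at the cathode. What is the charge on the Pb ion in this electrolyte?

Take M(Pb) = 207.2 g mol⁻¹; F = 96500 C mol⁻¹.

Q = I·t = 40.70 A × 26316 s = 1071000 C, so n(e⁻) = 1071000/96500 = 11.10 mol.
n(Pb) deposited = 1150 / 207.2 = 5.550 mol.
Electrons per atom = n(e⁻)/n(Pb) = 11.10 / 5.550 = 2.00 ≈ 2, so the ion is Pb²⁺.

+2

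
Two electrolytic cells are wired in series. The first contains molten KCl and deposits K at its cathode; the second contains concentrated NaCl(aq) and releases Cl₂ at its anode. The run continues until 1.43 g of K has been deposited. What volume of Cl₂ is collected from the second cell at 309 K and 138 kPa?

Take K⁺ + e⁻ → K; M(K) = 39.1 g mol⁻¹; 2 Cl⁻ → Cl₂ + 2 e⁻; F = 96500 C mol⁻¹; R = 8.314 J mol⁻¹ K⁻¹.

0.340 L

n(K) = 1.43 / 39.1 = 0.03657 mol, so n(e⁻) = 1 × 0.03657 = 0.03657 mol.
The cells are in series, so the same 0.03657 mol of electrons passes through the second cell.
2 Cl⁻ → Cl₂ + 2 e⁻ — 2 mol e⁻ per mol Cl₂, so n(Cl₂) = 0.03657/2 = 0.01829 mol.
V = nRT/P = (0.01829 × 8.314 × 309) / (138 × 10³) = 3.40 × 10⁻⁴ m³ = 0.340 L.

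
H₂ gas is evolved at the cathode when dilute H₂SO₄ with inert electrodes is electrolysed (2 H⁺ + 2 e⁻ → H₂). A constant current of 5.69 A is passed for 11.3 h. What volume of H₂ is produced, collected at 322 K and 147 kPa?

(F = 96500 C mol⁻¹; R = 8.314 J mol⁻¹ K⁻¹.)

21.8 L

Q = I·t = 5.690 A × 40680 s = 231500 C.
n(e⁻) = Q/F = 231500 / 96500 = 2.399 mol.
2 electrons are transferred per H₂ molecule, so n(H₂) = 2.399 / 2 = 1.199 mol.
V = nRT/P = (1.199 × 8.314 × 322) / (147 × 10³ Pa) = 0.0218 m³ = 21.8 L.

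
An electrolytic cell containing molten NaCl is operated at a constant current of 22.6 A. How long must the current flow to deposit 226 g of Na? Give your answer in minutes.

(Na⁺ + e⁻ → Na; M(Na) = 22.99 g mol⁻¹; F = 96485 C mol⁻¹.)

699 min

n(Na) = m/M = 226 / 22.99 = 9.830 mol.
Each Na atom requires 1 electron, so n(e⁻) = 1 × 9.830 = 9.830 mol.
Q = n(e⁻)·F = 9.830 × 96485 = 948500 C.
t = Q/I = 948500 / 22.60 A = 41970 s = 699 min.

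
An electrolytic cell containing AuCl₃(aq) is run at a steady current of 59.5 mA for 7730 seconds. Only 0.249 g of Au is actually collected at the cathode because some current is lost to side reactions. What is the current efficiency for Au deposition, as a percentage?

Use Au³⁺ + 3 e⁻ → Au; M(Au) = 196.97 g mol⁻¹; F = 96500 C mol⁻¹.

79.6 %

Q = I·t = 0.05950 × 7730.0 = 459.9 C; n(e⁻) = 459.9/96500 = 0.004766 mol.
Theoretical n(Au) = n(e⁻)/3 = 0.001589 mol, i.e. m_theo = 0.001589 × 196.97 = 0.3129 g.
Efficiency = m_actual / m_theo = 0.249 / 0.3129 = 79.6 %.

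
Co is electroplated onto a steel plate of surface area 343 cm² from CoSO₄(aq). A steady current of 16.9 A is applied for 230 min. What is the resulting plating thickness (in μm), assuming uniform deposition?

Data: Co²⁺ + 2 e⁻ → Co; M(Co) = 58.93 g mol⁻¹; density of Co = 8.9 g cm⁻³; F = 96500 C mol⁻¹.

Q = I·t = 16.90 × 13800 = 233200 C; n(e⁻) = 2.417 mol.
n(Co) = n(e⁻)/2 = 1.208 mol, so m = 1.208 × 58.93 = 71.21 g.
Volume = m/ρ = 71.21 / 8.9 = 8.001 cm³.
Thickness = V/A = 8.001 / 343 = 0.0233 cm = 233 μm.

233 μm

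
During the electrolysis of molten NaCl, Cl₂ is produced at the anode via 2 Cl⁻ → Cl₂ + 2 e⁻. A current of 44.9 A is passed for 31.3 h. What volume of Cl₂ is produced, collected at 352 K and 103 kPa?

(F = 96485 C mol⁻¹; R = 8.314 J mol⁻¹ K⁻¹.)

745 L

Q = I·t = 44.90 A × 112680 s = 5059000 C.
n(e⁻) = Q/F = 5059000 / 96485 = 52.44 mol.
2 electrons are transferred per Cl₂ molecule, so n(Cl₂) = 52.44 / 2 = 26.22 mol.
V = nRT/P = (26.22 × 8.314 × 352) / (103 × 10³ Pa) = 0.745 m³ = 745 L.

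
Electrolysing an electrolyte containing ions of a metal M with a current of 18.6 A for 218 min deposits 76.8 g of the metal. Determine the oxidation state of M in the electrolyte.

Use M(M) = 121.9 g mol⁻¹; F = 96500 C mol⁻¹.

+4

Q = I·t = 18.60 A × 13080 s = 243300 C, so n(e⁻) = 243300/96500 = 2.521 mol.
n(M) deposited = 76.8 / 121.9 = 0.6300 mol.
Electrons per atom = n(e⁻)/n(M) = 2.521 / 0.6300 = 4.00 ≈ 4, so the ion is M⁴⁺.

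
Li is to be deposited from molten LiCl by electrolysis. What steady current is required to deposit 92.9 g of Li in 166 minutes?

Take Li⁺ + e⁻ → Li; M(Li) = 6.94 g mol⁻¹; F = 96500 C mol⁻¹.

130 A

n(Li) = 92.9 / 6.94 = 13.39 mol.
n(e⁻) = 1 × 13.39 = 13.39 mol.
Q = n(e⁻)·F = 13.39 × 96500 = 1292000 C.
I = Q/t = 1292000 / 9960.0 s = 130 A.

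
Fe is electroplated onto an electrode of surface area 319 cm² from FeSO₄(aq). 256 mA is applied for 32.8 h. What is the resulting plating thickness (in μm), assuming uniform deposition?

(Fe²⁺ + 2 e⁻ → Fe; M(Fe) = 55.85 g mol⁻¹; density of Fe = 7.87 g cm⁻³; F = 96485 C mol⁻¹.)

34.8 μm

Q = I·t = 0.2560 × 118080 = 30230 C; n(e⁻) = 0.3133 mol.
n(Fe) = n(e⁻)/2 = 0.1566 mol, so m = 0.1566 × 55.85 = 8.749 g.
Volume = m/ρ = 8.749 / 7.87 = 1.112 cm³.
Thickness = V/A = 1.112 / 319 = 0.00348 cm = 34.8 μm.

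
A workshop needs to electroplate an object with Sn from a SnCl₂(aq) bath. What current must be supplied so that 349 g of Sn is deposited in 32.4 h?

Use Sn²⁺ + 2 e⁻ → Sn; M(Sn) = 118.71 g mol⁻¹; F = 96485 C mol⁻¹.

n(Sn) = 349 / 118.71 = 2.940 mol.
n(e⁻) = 2 × 2.940 = 5.880 mol.
Q = n(e⁻)·F = 5.880 × 96485 = 567300 C.
I = Q/t = 567300 / 116640 s = 4.86 A.

4.86 A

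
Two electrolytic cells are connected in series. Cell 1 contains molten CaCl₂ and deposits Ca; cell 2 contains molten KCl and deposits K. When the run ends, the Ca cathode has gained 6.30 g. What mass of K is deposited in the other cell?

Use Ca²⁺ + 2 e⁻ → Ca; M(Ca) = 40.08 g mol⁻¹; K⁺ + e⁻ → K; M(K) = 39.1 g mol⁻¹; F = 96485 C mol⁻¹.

n(Ca) = 6.30 / 40.08 = 0.1572 mol.
Since Ca²⁺ + 2 e⁻ → Ca, n(e⁻) passed = 2 × 0.1572 = 0.3144 mol.
Cells in series carry the same charge, so the same 0.3144 mol of electrons passes through cell 2.
K⁺ + e⁻ → K, so n(K) = 0.3144 / 1 = 0.3144 mol.
m(K) = 0.3144 × 39.1 = 12.3 g.

12.3 g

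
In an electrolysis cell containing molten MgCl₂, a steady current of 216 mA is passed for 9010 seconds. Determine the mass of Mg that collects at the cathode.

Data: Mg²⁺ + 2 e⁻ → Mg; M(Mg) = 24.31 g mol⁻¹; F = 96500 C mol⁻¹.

0.245 g

Q = I·t = 0.2160 A × 9010.0 s = 1946 C.
n(e⁻) = Q/F = 1946 / 96500 = 0.02017 mol.
Mg²⁺ + 2 e⁻ → Mg, so n(Mg) = n(e⁻)/2 = 0.01008 mol.
m = n·M = 0.01008 × 24.31 = 0.245 g.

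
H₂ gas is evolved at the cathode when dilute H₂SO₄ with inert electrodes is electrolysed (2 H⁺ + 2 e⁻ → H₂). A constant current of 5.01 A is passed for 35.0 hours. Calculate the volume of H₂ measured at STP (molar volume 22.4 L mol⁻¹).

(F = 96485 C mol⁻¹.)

Q = I·t = 5.010 A × 126000 s = 631300 C.
n(e⁻) = Q/F = 631300 / 96485 = 6.543 mol.
2 electrons are transferred per H₂ molecule, so n(H₂) = 6.543 / 2 = 3.271 mol.
V = n × V_m = 3.271 × 22.4 = 73.3 L.

73.3 L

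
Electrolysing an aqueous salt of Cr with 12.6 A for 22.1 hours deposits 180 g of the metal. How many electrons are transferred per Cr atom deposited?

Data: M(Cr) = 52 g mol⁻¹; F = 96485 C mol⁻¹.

3

Q = I·t = 12.60 A × 79560 s = 1002000 C, so n(e⁻) = 1002000/96485 = 10.39 mol.
n(Cr) deposited = 180 / 52 = 3.462 mol.
Electrons per atom = n(e⁻)/n(Cr) = 10.39 / 3.462 = 3.00 ≈ 3, so the ion is Cr³⁺.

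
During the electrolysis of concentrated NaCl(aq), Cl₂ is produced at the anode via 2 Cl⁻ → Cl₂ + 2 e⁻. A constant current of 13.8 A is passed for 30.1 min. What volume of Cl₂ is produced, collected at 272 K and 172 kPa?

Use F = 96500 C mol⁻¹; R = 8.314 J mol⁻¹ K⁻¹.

Q = I·t = 13.80 A × 1806.0 s = 24920 C.
n(e⁻) = Q/F = 24920 / 96500 = 0.2583 mol.
2 electrons are transferred per Cl₂ molecule, so n(Cl₂) = 0.2583 / 2 = 0.1291 mol.
V = nRT/P = (0.1291 × 8.314 × 272) / (172 × 10³ Pa) = 0.00170 m³ = 1.70 L.

1.70 L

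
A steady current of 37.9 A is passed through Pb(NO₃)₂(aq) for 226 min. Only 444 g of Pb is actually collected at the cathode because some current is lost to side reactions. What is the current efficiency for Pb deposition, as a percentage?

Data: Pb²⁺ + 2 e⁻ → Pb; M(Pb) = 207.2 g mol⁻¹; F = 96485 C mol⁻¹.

Q = I·t = 37.90 × 13560 = 513900 C; n(e⁻) = 513900/96485 = 5.326 mol.
Theoretical n(Pb) = n(e⁻)/2 = 2.663 mol, i.e. m_theo = 2.663 × 207.2 = 551.8 g.
Efficiency = m_actual / m_theo = 444 / 551.8 = 80.5 %.

80.5 %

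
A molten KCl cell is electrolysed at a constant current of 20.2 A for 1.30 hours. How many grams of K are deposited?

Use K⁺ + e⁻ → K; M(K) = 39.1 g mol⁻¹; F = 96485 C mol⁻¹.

38.3 g

Q = I·t = 20.20 A × 4680.0 s = 94540 C.
n(e⁻) = Q/F = 94540 / 96485 = 0.9798 mol.
K⁺ + e⁻ → K, so n(K) = n(e⁻)/1 = 0.9798 mol.
m = n·M = 0.9798 × 39.1 = 38.3 g.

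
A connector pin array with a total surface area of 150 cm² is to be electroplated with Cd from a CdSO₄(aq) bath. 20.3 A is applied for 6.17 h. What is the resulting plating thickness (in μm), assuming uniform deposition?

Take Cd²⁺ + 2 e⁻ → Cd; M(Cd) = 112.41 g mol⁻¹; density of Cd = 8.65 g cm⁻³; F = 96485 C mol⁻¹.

2020 μm

Q = I·t = 20.30 × 22212 = 450900 C; n(e⁻) = 4.673 mol.
n(Cd) = n(e⁻)/2 = 2.337 mol, so m = 2.337 × 112.41 = 262.7 g.
Volume = m/ρ = 262.7 / 8.65 = 30.37 cm³.
Thickness = V/A = 30.37 / 150 = 0.202 cm = 2020 μm.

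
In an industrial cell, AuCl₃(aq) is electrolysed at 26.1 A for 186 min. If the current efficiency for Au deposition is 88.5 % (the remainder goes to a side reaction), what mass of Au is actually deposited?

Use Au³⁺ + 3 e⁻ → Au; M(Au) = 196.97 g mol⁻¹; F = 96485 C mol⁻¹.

Q = I·t = 26.10 × 11160 = 291300 C.
n(e⁻) = 291300/96485 = 3.019 mol; theoretically n(Au) = 3.019/3 = 1.006 mol, m_theo = 198.2 g.
At 88.5 % efficiency, m_actual = 0.885 × 198.2 = 175 g.

175 g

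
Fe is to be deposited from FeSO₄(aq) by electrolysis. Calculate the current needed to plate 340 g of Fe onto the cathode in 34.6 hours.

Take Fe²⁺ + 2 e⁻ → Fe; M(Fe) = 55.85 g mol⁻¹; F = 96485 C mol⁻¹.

n(Fe) = 340 / 55.85 = 6.088 mol.
n(e⁻) = 2 × 6.088 = 12.18 mol.
Q = n(e⁻)·F = 12.18 × 96485 = 1175000 C.
I = Q/t = 1175000 / 124560 s = 9.43 A.

9.43 A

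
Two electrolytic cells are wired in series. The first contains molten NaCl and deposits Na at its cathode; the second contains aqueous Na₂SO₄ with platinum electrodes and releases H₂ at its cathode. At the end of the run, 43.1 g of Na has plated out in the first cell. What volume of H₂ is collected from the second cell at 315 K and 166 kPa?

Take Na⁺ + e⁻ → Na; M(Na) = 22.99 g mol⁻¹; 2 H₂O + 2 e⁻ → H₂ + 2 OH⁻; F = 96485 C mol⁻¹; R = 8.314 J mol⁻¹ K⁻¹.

n(Na) = 43.1 / 22.99 = 1.875 mol, so n(e⁻) = 1 × 1.875 = 1.875 mol.
The cells are in series, so the same 1.875 mol of electrons passes through the second cell.
2 H₂O + 2 e⁻ → H₂ + 2 OH⁻ — 2 mol e⁻ per mol H₂, so n(H₂) = 1.875/2 = 0.9374 mol.
V = nRT/P = (0.9374 × 8.314 × 315) / (166 × 10³) = 0.0148 m³ = 14.8 L.

14.8 L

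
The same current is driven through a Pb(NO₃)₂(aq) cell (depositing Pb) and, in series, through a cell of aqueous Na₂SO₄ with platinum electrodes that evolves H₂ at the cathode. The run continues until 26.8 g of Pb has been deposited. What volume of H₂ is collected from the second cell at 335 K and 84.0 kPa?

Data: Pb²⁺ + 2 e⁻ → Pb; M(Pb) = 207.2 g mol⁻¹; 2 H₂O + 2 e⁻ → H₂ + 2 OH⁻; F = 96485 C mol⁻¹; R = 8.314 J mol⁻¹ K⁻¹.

n(Pb) = 26.8 / 207.2 = 0.1293 mol, so n(e⁻) = 2 × 0.1293 = 0.2587 mol.
The cells are in series, so the same 0.2587 mol of electrons passes through the second cell.
2 H₂O + 2 e⁻ → H₂ + 2 OH⁻ — 2 mol e⁻ per mol H₂, so n(H₂) = 0.2587/2 = 0.1293 mol.
V = nRT/P = (0.1293 × 8.314 × 335) / (84.0 × 10³) = 0.00429 m³ = 4.29 L.

4.29 L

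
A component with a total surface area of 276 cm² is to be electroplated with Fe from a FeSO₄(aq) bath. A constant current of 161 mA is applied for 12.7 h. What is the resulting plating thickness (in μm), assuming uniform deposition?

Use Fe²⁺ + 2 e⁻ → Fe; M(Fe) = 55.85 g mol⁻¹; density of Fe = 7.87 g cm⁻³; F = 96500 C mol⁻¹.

9.81 μm

Q = I·t = 0.1610 × 45720 = 7361 C; n(e⁻) = 0.07628 mol.
n(Fe) = n(e⁻)/2 = 0.03814 mol, so m = 0.03814 × 55.85 = 2.130 g.
Volume = m/ρ = 2.130 / 7.87 = 0.2707 cm³.
Thickness = V/A = 0.2707 / 276 = 9.81 × 10⁻⁴ cm = 9.81 μm.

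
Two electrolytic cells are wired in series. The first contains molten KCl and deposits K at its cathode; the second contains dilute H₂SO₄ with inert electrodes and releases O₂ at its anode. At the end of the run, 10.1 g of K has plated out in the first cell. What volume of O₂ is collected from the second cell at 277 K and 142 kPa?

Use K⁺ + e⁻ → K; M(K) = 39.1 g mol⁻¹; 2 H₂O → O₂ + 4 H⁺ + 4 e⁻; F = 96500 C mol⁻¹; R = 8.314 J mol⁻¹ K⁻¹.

n(K) = 10.1 / 39.1 = 0.2583 mol, so n(e⁻) = 1 × 0.2583 = 0.2583 mol.
The cells are in series, so the same 0.2583 mol of electrons passes through the second cell.
2 H₂O → O₂ + 4 H⁺ + 4 e⁻ — 4 mol e⁻ per mol O₂, so n(O₂) = 0.2583/4 = 0.06458 mol.
V = nRT/P = (0.06458 × 8.314 × 277) / (142 × 10³) = 0.00105 m³ = 1.05 L.

1.05 L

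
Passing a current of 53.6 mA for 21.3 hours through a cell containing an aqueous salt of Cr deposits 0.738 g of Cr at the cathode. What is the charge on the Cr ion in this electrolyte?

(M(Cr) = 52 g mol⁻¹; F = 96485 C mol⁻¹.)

Q = I·t = 0.05360 A × 76680 s = 4110 C, so n(e⁻) = 4110/96485 = 0.04260 mol.
n(Cr) deposited = 0.738 / 52 = 0.01419 mol.
Electrons per atom = n(e⁻)/n(Cr) = 0.04260 / 0.01419 = 3.00 ≈ 3, so the ion is Cr³⁺.

+3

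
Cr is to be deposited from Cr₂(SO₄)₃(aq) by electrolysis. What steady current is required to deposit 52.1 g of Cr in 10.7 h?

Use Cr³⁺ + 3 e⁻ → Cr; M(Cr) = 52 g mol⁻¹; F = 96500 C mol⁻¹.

n(Cr) = 52.1 / 52 = 1.002 mol.
n(e⁻) = 3 × 1.002 = 3.006 mol.
Q = n(e⁻)·F = 3.006 × 96500 = 290100 C.
I = Q/t = 290100 / 38520 s = 7.53 A.

7.53 A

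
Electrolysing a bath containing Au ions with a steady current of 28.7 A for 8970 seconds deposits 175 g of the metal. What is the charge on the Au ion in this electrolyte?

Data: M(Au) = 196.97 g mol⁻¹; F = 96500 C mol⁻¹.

+3

Q = I·t = 28.70 A × 8970.0 s = 257400 C, so n(e⁻) = 257400/96500 = 2.668 mol.
n(Au) deposited = 175 / 196.97 = 0.8885 mol.
Electrons per atom = n(e⁻)/n(Au) = 2.668 / 0.8885 = 3.00 ≈ 3, so the ion is Au³⁺.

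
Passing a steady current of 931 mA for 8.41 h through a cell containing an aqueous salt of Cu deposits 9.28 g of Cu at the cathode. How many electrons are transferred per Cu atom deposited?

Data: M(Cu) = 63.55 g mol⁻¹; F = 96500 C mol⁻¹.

Q = I·t = 0.9310 A × 30276 s = 28190 C, so n(e⁻) = 28190/96500 = 0.2921 mol.
n(Cu) deposited = 9.28 / 63.55 = 0.1460 mol.
Electrons per atom = n(e⁻)/n(Cu) = 0.2921 / 0.1460 = 2.00 ≈ 2, so the ion is Cu²⁺.

2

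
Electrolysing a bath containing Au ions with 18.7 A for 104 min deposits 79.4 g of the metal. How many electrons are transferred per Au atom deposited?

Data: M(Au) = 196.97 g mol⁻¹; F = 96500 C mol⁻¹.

3

Q = I·t = 18.70 A × 6240.0 s = 116700 C, so n(e⁻) = 116700/96500 = 1.209 mol.
n(Au) deposited = 79.4 / 196.97 = 0.4031 mol.
Electrons per atom = n(e⁻)/n(Au) = 1.209 / 0.4031 = 3.00 ≈ 3, so the ion is Au³⁺.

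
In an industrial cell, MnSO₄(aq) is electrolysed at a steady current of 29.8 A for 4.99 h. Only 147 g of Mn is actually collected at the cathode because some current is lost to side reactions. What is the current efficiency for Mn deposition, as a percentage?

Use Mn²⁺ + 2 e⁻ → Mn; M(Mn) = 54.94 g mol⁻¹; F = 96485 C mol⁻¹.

Q = I·t = 29.80 × 17964 = 535300 C; n(e⁻) = 535300/96485 = 5.548 mol.
Theoretical n(Mn) = n(e⁻)/2 = 2.774 mol, i.e. m_theo = 2.774 × 54.94 = 152.4 g.
Efficiency = m_actual / m_theo = 147 / 152.4 = 96.4 %.

96.4 %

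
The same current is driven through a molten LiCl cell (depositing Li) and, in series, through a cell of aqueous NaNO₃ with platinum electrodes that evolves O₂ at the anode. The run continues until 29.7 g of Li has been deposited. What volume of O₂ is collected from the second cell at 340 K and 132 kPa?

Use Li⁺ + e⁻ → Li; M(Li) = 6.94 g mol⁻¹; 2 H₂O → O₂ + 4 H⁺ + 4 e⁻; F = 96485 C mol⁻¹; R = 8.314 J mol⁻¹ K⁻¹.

n(Li) = 29.7 / 6.94 = 4.280 mol, so n(e⁻) = 1 × 4.280 = 4.280 mol.
The cells are in series, so the same 4.280 mol of electrons passes through the second cell.
2 H₂O → O₂ + 4 H⁺ + 4 e⁻ — 4 mol e⁻ per mol O₂, so n(O₂) = 4.280/4 = 1.070 mol.
V = nRT/P = (1.070 × 8.314 × 340) / (132 × 10³) = 0.0229 m³ = 22.9 L.

22.9 L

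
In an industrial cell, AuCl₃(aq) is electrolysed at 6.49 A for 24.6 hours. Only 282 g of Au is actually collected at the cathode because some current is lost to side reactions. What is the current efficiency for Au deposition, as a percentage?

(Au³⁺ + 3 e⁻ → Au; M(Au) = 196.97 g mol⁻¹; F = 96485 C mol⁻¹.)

72.1 %

Q = I·t = 6.490 × 88560 = 574800 C; n(e⁻) = 574800/96485 = 5.957 mol.
Theoretical n(Au) = n(e⁻)/3 = 1.986 mol, i.e. m_theo = 1.986 × 196.97 = 391.1 g.
Efficiency = m_actual / m_theo = 282 / 391.1 = 72.1 %.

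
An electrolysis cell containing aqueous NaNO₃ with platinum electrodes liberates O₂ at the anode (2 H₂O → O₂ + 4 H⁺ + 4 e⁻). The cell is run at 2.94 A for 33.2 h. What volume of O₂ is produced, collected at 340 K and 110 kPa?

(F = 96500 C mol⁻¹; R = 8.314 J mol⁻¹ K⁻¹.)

23.4 L

Q = I·t = 2.940 A × 119520 s = 351400 C.
n(e⁻) = Q/F = 351400 / 96500 = 3.641 mol.
4 electrons are transferred per O₂ molecule, so n(O₂) = 3.641 / 4 = 0.9103 mol.
V = nRT/P = (0.9103 × 8.314 × 340) / (110 × 10³ Pa) = 0.0234 m³ = 23.4 L.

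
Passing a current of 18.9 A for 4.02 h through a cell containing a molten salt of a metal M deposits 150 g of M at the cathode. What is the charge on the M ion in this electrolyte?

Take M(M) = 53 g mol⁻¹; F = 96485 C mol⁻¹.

Q = I·t = 18.90 A × 14472 s = 273500 C, so n(e⁻) = 273500/96485 = 2.835 mol.
n(M) deposited = 150 / 53 = 2.830 mol.
Electrons per atom = n(e⁻)/n(M) = 2.835 / 2.830 = 1.00 ≈ 1, so the ion is M⁺.

+1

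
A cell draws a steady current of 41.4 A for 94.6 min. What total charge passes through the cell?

2.35 × 10⁵ C

Q = I·t = 41.40 A × 5676.0 s = 2.35 × 10⁵ C.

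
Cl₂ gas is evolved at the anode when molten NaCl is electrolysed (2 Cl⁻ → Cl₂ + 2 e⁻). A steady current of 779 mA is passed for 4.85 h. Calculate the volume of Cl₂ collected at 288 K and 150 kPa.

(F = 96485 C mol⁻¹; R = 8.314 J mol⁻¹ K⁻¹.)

Q = I·t = 0.7790 A × 17460 s = 13600 C.
n(e⁻) = Q/F = 13600 / 96485 = 0.1410 mol.
2 electrons are transferred per Cl₂ molecule, so n(Cl₂) = 0.1410 / 2 = 0.07048 mol.
V = nRT/P = (0.07048 × 8.314 × 288) / (150 × 10³ Pa) = 0.00113 m³ = 1.13 L.

1.13 L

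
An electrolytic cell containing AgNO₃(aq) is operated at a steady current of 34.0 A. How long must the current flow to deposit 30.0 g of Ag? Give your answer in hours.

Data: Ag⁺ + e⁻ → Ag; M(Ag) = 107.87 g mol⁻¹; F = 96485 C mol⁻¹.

0.219 h

n(Ag) = m/M = 30.0 / 107.87 = 0.2781 mol.
Each Ag atom requires 1 electron, so n(e⁻) = 1 × 0.2781 = 0.2781 mol.
Q = n(e⁻)·F = 0.2781 × 96485 = 26830 C.
t = Q/I = 26830 / 34.00 A = 789.2 s = 0.219 h.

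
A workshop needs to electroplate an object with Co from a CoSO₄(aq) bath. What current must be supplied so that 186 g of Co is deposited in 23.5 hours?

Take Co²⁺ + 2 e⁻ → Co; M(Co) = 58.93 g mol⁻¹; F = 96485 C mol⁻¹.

n(Co) = 186 / 58.93 = 3.156 mol.
n(e⁻) = 2 × 3.156 = 6.313 mol.
Q = n(e⁻)·F = 6.313 × 96485 = 609100 C.
I = Q/t = 609100 / 84600 s = 7.20 A.

7.20 A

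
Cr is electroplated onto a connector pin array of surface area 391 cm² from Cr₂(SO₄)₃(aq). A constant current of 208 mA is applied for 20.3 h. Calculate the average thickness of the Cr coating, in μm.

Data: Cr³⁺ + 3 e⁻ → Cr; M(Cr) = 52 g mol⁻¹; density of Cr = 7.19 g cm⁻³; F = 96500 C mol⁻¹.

Q = I·t = 0.2080 × 73080 = 15200 C; n(e⁻) = 0.1575 mol.
n(Cr) = n(e⁻)/3 = 0.05251 mol, so m = 0.05251 × 52 = 2.730 g.
Volume = m/ρ = 2.730 / 7.19 = 0.3797 cm³.
Thickness = V/A = 0.3797 / 391 = 9.71 × 10⁻⁴ cm = 9.71 μm.

9.71 μm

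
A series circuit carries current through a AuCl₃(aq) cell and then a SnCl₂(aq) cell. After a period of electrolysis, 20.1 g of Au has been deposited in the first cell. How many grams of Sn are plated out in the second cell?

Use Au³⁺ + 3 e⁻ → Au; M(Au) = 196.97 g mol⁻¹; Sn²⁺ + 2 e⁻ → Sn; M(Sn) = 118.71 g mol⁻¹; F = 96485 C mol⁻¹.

18.2 g

n(Au) = 20.1 / 196.97 = 0.1020 mol.
Since Au³⁺ + 3 e⁻ → Au, n(e⁻) passed = 3 × 0.1020 = 0.3061 mol.
Cells in series carry the same charge, so the same 0.3061 mol of electrons passes through cell 2.
Sn²⁺ + 2 e⁻ → Sn, so n(Sn) = 0.3061 / 2 = 0.1531 mol.
m(Sn) = 0.1531 × 118.71 = 18.2 g.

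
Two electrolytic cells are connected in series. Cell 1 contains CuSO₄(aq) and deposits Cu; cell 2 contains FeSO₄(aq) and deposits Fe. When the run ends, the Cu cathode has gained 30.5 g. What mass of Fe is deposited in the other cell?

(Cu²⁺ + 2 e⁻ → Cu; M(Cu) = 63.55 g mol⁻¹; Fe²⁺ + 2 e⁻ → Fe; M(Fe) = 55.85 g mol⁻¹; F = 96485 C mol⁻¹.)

n(Cu) = 30.5 / 63.55 = 0.4799 mol.
Since Cu²⁺ + 2 e⁻ → Cu, n(e⁻) passed = 2 × 0.4799 = 0.9599 mol.
Cells in series carry the same charge, so the same 0.9599 mol of electrons passes through cell 2.
Fe²⁺ + 2 e⁻ → Fe, so n(Fe) = 0.9599 / 2 = 0.4799 mol.
m(Fe) = 0.4799 × 55.85 = 26.8 g.

26.8 g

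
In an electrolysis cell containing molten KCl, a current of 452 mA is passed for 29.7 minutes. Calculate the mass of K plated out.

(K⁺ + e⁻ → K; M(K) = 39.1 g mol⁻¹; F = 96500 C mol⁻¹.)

Q = I·t = 0.4520 A × 1782.0 s = 805.5 C.
n(e⁻) = Q/F = 805.5 / 96500 = 0.008347 mol.
K⁺ + e⁻ → K, so n(K) = n(e⁻)/1 = 0.008347 mol.
m = n·M = 0.008347 × 39.1 = 0.326 g.

0.326 g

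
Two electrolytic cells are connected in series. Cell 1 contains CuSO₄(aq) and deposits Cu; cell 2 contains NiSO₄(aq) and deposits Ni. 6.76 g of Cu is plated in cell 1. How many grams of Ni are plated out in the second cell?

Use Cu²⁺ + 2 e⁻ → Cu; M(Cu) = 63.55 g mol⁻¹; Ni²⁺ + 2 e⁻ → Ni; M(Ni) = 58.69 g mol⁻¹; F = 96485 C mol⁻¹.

6.24 g

n(Cu) = 6.76 / 63.55 = 0.1064 mol.
Since Cu²⁺ + 2 e⁻ → Cu, n(e⁻) passed = 2 × 0.1064 = 0.2127 mol.
Cells in series carry the same charge, so the same 0.2127 mol of electrons passes through cell 2.
Ni²⁺ + 2 e⁻ → Ni, so n(Ni) = 0.2127 / 2 = 0.1064 mol.
m(Ni) = 0.1064 × 58.69 = 6.24 g.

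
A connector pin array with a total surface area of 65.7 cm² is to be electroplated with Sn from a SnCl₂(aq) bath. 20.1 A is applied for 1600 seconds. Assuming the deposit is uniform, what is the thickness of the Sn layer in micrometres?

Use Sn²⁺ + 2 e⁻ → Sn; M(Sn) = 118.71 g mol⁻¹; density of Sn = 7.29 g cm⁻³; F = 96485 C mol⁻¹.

Q = I·t = 20.10 × 1600.0 = 32160 C; n(e⁻) = 0.3333 mol.
n(Sn) = n(e⁻)/2 = 0.1667 mol, so m = 0.1667 × 118.71 = 19.78 g.
Volume = m/ρ = 19.78 / 7.29 = 2.714 cm³.
Thickness = V/A = 2.714 / 65.7 = 0.0413 cm = 413 μm.

413 μm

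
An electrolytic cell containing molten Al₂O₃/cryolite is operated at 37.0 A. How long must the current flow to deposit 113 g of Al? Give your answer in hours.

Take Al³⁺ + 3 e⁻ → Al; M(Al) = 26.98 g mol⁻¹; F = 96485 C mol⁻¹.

9.10 h

n(Al) = m/M = 113 / 26.98 = 4.188 mol.
Each Al atom requires 3 electrons, so n(e⁻) = 3 × 4.188 = 12.56 mol.
Q = n(e⁻)·F = 12.56 × 96485 = 1212000 C.
t = Q/I = 1212000 / 37.00 A = 32770 s = 9.10 h.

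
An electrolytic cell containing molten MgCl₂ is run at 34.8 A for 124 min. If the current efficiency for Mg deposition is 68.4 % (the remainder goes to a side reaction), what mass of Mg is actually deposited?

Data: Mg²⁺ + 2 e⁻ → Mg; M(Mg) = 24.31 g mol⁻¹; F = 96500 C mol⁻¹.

Q = I·t = 34.80 × 7440.0 = 258900 C.
n(e⁻) = 258900/96500 = 2.683 mol; theoretically n(Mg) = 2.683/2 = 1.342 mol, m_theo = 32.61 g.
At 68.4 % efficiency, m_actual = 0.684 × 32.61 = 22.3 g.

22.3 g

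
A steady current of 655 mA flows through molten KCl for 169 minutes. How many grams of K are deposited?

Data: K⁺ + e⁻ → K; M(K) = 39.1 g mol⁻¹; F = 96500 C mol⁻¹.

2.69 g

Q = I·t = 0.6550 A × 10140 s = 6642 C.
n(e⁻) = Q/F = 6642 / 96500 = 0.06883 mol.
K⁺ + e⁻ → K, so n(K) = n(e⁻)/1 = 0.06883 mol.
m = n·M = 0.06883 × 39.1 = 2.69 g.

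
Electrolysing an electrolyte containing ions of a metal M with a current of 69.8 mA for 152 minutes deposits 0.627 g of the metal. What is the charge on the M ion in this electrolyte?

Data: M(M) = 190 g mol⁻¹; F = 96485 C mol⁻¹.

+2

Q = I·t = 0.06980 A × 9120.0 s = 636.6 C, so n(e⁻) = 636.6/96485 = 0.006598 mol.
n(M) deposited = 0.627 / 190 = 0.003300 mol.
Electrons per atom = n(e⁻)/n(M) = 0.006598 / 0.003300 = 2.00 ≈ 2, so the ion is M²⁺.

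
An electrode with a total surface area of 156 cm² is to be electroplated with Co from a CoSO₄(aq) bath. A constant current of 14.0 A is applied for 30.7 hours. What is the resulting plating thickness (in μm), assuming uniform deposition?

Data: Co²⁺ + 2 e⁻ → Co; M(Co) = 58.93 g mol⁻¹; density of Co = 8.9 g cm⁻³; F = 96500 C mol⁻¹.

3400 μm

Q = I·t = 14.00 × 110520 = 1547000 C; n(e⁻) = 16.03 mol.
n(Co) = n(e⁻)/2 = 8.017 mol, so m = 8.017 × 58.93 = 472.4 g.
Volume = m/ρ = 472.4 / 8.9 = 53.08 cm³.
Thickness = V/A = 53.08 / 156 = 0.340 cm = 3400 μm.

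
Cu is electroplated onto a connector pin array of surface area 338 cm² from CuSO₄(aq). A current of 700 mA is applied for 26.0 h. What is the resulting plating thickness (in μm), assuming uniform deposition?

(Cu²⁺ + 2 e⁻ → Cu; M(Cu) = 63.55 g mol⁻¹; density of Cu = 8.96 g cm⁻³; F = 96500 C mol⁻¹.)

Q = I·t = 0.7000 × 93600 = 65520 C; n(e⁻) = 0.6790 mol.
n(Cu) = n(e⁻)/2 = 0.3395 mol, so m = 0.3395 × 63.55 = 21.57 g.
Volume = m/ρ = 21.57 / 8.96 = 2.408 cm³.
Thickness = V/A = 2.408 / 338 = 0.00712 cm = 71.2 μm.

71.2 μm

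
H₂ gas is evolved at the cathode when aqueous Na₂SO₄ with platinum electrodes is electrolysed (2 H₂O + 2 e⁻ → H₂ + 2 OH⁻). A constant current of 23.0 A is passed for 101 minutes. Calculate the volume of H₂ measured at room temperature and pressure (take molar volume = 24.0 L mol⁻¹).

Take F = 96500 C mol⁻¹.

Q = I·t = 23.00 A × 6060.0 s = 139400 C.
n(e⁻) = Q/F = 139400 / 96500 = 1.444 mol.
2 electrons are transferred per H₂ molecule, so n(H₂) = 1.444 / 2 = 0.7222 mol.
V = n × V_m = 0.7222 × 24.0 = 17.3 L.

17.3 L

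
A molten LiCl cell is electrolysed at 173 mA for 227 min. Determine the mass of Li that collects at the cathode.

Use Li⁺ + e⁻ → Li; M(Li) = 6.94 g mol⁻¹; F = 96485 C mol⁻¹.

0.169 g

Q = I·t = 0.1730 A × 13620 s = 2356 C.
n(e⁻) = Q/F = 2356 / 96485 = 0.02442 mol.
Li⁺ + e⁻ → Li, so n(Li) = n(e⁻)/1 = 0.02442 mol.
m = n·M = 0.02442 × 6.94 = 0.169 g.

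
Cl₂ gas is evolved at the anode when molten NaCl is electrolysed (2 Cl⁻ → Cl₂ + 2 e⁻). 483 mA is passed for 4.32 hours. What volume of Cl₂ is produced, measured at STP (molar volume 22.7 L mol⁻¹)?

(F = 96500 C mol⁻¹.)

0.883 L

Q = I·t = 0.4830 A × 15552 s = 7512 C.
n(e⁻) = Q/F = 7512 / 96500 = 0.07784 mol.
2 electrons are transferred per Cl₂ molecule, so n(Cl₂) = 0.07784 / 2 = 0.03892 mol.
V = n × V_m = 0.03892 × 22.7 = 0.883 L.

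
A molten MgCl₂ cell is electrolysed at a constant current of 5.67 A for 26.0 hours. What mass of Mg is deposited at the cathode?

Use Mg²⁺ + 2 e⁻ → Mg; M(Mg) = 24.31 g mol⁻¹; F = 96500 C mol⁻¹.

Q = I·t = 5.670 A × 93600 s = 530700 C.
n(e⁻) = Q/F = 530700 / 96500 = 5.500 mol.
Mg²⁺ + 2 e⁻ → Mg, so n(Mg) = n(e⁻)/2 = 2.750 mol.
m = n·M = 2.750 × 24.31 = 66.8 g.

66.8 g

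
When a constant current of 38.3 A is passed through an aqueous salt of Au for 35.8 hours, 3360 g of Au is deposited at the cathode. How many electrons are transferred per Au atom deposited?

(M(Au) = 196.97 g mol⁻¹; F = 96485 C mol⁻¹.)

3

Q = I·t = 38.30 A × 128880 s = 4936000 C, so n(e⁻) = 4936000/96485 = 51.16 mol.
n(Au) deposited = 3360 / 196.97 = 17.06 mol.
Electrons per atom = n(e⁻)/n(Au) = 51.16 / 17.06 = 3.00 ≈ 3, so the ion is Au³⁺.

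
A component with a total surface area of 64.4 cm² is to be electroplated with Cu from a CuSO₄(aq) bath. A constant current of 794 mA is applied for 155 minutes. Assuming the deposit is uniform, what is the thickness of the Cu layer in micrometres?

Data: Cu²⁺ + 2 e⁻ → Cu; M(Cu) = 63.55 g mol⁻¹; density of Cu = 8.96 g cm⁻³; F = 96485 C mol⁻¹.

42.1 μm

Q = I·t = 0.7940 × 9300.0 = 7384 C; n(e⁻) = 0.07653 mol.
n(Cu) = n(e⁻)/2 = 0.03827 mol, so m = 0.03827 × 63.55 = 2.432 g.
Volume = m/ρ = 2.432 / 8.96 = 0.2714 cm³.
Thickness = V/A = 0.2714 / 64.4 = 0.00421 cm = 42.1 μm.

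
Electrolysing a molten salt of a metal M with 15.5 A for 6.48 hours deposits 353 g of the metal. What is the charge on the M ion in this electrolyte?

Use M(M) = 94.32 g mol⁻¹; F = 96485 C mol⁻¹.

Q = I·t = 15.50 A × 23328 s = 361600 C, so n(e⁻) = 361600/96485 = 3.748 mol.
n(M) deposited = 353 / 94.32 = 3.743 mol.
Electrons per atom = n(e⁻)/n(M) = 3.748 / 3.743 = 1.00 ≈ 1, so the ion is M⁺.

+1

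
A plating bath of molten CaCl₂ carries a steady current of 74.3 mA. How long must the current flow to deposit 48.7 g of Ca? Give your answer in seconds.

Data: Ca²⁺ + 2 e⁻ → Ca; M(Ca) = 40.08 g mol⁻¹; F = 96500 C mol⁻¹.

n(Ca) = m/M = 48.7 / 40.08 = 1.215 mol.
Each Ca atom requires 2 electrons, so n(e⁻) = 2 × 1.215 = 2.430 mol.
Q = n(e⁻)·F = 2.430 × 96500 = 234500 C.
t = Q/I = 234500 / 0.07430 A = 3156000 s.

3.16 × 10⁶ s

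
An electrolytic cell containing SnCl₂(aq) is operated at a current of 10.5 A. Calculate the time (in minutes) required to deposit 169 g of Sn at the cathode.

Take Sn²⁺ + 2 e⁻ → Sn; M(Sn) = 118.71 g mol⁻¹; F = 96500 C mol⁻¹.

n(Sn) = m/M = 169 / 118.71 = 1.424 mol.
Each Sn atom requires 2 electrons, so n(e⁻) = 2 × 1.424 = 2.847 mol.
Q = n(e⁻)·F = 2.847 × 96500 = 274800 C.
t = Q/I = 274800 / 10.50 A = 26170 s = 436 min.

436 min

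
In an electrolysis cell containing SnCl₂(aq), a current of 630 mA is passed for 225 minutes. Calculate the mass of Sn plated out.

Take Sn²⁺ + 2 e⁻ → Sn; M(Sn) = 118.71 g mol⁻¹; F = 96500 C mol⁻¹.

Q = I·t = 0.6300 A × 13500 s = 8505 C.
n(e⁻) = Q/F = 8505 / 96500 = 0.08813 mol.
Sn²⁺ + 2 e⁻ → Sn, so n(Sn) = n(e⁻)/2 = 0.04407 mol.
m = n·M = 0.04407 × 118.71 = 5.23 g.

5.23 g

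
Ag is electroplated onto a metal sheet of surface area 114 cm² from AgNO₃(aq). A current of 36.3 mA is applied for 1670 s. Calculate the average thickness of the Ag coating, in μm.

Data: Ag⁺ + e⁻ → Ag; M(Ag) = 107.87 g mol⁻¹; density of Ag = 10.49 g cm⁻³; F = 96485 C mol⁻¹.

Q = I·t = 0.03630 × 1670.0 = 60.62 C; n(e⁻) = 0.0006283 mol.
n(Ag) = n(e⁻)/1 = 0.0006283 mol, so m = 0.0006283 × 107.87 = 0.06777 g.
Volume = m/ρ = 0.06777 / 10.49 = 0.006461 cm³.
Thickness = V/A = 0.006461 / 114 = 5.67 × 10⁻⁵ cm = 0.567 μm.

0.567 μm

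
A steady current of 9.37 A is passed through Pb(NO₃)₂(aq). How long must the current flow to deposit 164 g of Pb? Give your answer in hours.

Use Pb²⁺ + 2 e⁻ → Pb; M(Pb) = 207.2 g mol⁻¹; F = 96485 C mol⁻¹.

n(Pb) = m/M = 164 / 207.2 = 0.7915 mol.
Each Pb atom requires 2 electrons, so n(e⁻) = 2 × 0.7915 = 1.583 mol.
Q = n(e⁻)·F = 1.583 × 96485 = 152700 C.
t = Q/I = 152700 / 9.370 A = 16300 s = 4.53 h.

4.53 h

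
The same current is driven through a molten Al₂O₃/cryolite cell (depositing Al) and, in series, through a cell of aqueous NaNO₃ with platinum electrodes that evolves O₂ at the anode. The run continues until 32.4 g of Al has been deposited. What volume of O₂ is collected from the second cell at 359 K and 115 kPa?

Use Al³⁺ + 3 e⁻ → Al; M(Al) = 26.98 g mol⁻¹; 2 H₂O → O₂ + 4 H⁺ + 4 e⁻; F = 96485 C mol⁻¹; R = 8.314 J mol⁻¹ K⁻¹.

23.4 L

n(Al) = 32.4 / 26.98 = 1.201 mol, so n(e⁻) = 3 × 1.201 = 3.603 mol.
The cells are in series, so the same 3.603 mol of electrons passes through the second cell.
2 H₂O → O₂ + 4 H⁺ + 4 e⁻ — 4 mol e⁻ per mol O₂, so n(O₂) = 3.603/4 = 0.9007 mol.
V = nRT/P = (0.9007 × 8.314 × 359) / (115 × 10³) = 0.0234 m³ = 23.4 L.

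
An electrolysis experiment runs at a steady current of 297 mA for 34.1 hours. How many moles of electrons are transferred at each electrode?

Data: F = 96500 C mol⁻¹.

Q = I·t = 0.2970 A × 122760 s = 36460 C.
n(e⁻) = Q/F = 36460 / 96500 = 0.378 mol.

0.378 mol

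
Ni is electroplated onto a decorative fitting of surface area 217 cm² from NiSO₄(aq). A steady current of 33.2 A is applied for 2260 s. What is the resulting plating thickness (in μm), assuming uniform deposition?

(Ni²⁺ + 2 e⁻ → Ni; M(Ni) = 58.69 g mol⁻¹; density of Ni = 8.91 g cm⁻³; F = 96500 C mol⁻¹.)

Q = I·t = 33.20 × 2260.0 = 75030 C; n(e⁻) = 0.7775 mol.
n(Ni) = n(e⁻)/2 = 0.3888 mol, so m = 0.3888 × 58.69 = 22.82 g.
Volume = m/ρ = 22.82 / 8.91 = 2.561 cm³.
Thickness = V/A = 2.561 / 217 = 0.0118 cm = 118 μm.

118 μm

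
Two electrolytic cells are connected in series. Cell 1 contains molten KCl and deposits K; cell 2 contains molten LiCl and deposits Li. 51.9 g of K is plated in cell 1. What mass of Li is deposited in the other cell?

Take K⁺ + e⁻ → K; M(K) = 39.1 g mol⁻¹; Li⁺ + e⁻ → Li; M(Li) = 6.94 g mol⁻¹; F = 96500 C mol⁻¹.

9.21 g

n(K) = 51.9 / 39.1 = 1.327 mol.
Since K⁺ + e⁻ → K, n(e⁻) passed = 1 × 1.327 = 1.327 mol.
Cells in series carry the same charge, so the same 1.327 mol of electrons passes through cell 2.
Li⁺ + e⁻ → Li, so n(Li) = 1.327 / 1 = 1.327 mol.
m(Li) = 1.327 × 6.94 = 9.21 g.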